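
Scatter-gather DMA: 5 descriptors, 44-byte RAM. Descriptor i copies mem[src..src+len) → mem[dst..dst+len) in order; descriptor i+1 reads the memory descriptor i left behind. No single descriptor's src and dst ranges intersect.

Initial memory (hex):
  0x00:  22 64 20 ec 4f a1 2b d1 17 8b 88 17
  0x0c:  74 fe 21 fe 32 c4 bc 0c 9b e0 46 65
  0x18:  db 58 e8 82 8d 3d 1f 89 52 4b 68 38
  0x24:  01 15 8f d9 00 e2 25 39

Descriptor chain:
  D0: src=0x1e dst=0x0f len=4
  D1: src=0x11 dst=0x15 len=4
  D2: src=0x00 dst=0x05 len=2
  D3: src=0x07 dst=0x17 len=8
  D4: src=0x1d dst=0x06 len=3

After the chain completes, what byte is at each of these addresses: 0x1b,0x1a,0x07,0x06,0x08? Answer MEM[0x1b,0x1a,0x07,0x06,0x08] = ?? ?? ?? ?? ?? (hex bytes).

#0 dst[0x0f+4] := {0x1f,0x89,0x52,0x4b}
#1 dst[0x15+4] := {0x52,0x4b,0x0c,0x9b}
#2 dst[0x05+2] := {0x22,0x64}
#3 dst[0x17+8] := {0xd1,0x17,0x8b,0x88,0x17,0x74,0xfe,0x21}
#4 dst[0x06+3] := {0xfe,0x21,0x89}
query mem[0x1b]=0x17, mem[0x1a]=0x88, mem[0x07]=0x21, mem[0x06]=0xfe, mem[0x08]=0x89

MEM[0x1b,0x1a,0x07,0x06,0x08] = 17 88 21 fe 89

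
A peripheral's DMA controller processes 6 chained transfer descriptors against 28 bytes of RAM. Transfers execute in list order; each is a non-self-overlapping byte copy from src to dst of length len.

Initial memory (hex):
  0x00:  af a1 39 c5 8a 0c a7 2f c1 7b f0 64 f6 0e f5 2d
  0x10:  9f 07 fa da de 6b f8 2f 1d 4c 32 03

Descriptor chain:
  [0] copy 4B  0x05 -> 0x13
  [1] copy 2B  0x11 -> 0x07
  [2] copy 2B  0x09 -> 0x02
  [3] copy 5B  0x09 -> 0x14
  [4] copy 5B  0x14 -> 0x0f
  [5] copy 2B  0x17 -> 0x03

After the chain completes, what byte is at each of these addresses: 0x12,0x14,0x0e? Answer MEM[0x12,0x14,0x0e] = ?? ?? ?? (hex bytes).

[0] 0x05->0x13 len=4 : 0c a7 2f c1
[1] 0x11->0x07 len=2 : 07 fa
[2] 0x09->0x02 len=2 : 7b f0
[3] 0x09->0x14 len=5 : 7b f0 64 f6 0e
[4] 0x14->0x0f len=5 : 7b f0 64 f6 0e
[5] 0x17->0x03 len=2 : f6 0e
query mem[0x12]=0xf6, mem[0x14]=0x7b, mem[0x0e]=0xf5

MEM[0x12,0x14,0x0e] = f6 7b f5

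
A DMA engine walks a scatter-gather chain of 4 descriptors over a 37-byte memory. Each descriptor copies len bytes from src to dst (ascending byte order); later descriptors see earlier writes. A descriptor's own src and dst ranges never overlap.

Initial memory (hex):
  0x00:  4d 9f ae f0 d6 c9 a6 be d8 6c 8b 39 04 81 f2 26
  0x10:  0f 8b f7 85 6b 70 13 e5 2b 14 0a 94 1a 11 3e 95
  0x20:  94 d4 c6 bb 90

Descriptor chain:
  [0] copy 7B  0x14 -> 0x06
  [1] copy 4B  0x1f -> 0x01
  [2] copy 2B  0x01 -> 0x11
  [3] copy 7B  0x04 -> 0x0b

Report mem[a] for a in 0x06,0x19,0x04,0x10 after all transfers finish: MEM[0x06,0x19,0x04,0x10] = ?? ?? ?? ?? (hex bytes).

[0] 0x14->0x06 len=7 : 6b 70 13 e5 2b 14 0a
[1] 0x1f->0x01 len=4 : 95 94 d4 c6
[2] 0x01->0x11 len=2 : 95 94
[3] 0x04->0x0b len=7 : c6 c9 6b 70 13 e5 2b
query mem[0x06]=0x6b, mem[0x19]=0x14, mem[0x04]=0xc6, mem[0x10]=0xe5

MEM[0x06,0x19,0x04,0x10] = 6b 14 c6 e5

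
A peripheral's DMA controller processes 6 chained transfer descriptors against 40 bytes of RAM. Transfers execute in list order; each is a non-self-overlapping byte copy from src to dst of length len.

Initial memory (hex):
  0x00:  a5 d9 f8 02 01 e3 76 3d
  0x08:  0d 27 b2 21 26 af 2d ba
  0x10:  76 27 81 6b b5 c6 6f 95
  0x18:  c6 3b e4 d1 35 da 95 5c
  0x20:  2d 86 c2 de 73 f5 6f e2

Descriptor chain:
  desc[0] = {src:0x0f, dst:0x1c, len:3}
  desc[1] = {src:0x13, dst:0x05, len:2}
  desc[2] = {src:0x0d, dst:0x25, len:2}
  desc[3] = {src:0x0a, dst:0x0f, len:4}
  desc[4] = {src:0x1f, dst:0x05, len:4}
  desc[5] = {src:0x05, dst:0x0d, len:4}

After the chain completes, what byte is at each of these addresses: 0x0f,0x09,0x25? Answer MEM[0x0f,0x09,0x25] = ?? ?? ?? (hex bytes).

MEM[0x0f,0x09,0x25] = 86 27 af

D0: mem[0x1c..0x1e] <- [ba 76 27]
D1: mem[0x05..0x06] <- [6b b5]
D2: mem[0x25..0x26] <- [af 2d]
D3: mem[0x0f..0x12] <- [b2 21 26 af]
D4: mem[0x05..0x08] <- [5c 2d 86 c2]
D5: mem[0x0d..0x10] <- [5c 2d 86 c2]
query mem[0x0f]=0x86, mem[0x09]=0x27, mem[0x25]=0xaf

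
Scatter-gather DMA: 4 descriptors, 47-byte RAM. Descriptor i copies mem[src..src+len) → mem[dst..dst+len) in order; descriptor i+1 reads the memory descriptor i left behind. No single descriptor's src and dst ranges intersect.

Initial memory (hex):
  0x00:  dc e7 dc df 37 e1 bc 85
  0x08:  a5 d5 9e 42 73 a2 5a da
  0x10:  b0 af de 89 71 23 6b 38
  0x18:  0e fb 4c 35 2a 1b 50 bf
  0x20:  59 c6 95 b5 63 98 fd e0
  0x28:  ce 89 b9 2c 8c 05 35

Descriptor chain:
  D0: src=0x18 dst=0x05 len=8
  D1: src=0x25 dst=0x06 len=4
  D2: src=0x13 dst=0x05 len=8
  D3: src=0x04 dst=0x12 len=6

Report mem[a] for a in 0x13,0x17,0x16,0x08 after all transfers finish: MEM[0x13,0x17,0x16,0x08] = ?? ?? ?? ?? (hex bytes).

D0: mem[0x05..0x0c] <- [0e fb 4c 35 2a 1b 50 bf]
D1: mem[0x06..0x09] <- [98 fd e0 ce]
D2: mem[0x05..0x0c] <- [89 71 23 6b 38 0e fb 4c]
D3: mem[0x12..0x17] <- [37 89 71 23 6b 38]
query mem[0x13]=0x89, mem[0x17]=0x38, mem[0x16]=0x6b, mem[0x08]=0x6b

MEM[0x13,0x17,0x16,0x08] = 89 38 6b 6b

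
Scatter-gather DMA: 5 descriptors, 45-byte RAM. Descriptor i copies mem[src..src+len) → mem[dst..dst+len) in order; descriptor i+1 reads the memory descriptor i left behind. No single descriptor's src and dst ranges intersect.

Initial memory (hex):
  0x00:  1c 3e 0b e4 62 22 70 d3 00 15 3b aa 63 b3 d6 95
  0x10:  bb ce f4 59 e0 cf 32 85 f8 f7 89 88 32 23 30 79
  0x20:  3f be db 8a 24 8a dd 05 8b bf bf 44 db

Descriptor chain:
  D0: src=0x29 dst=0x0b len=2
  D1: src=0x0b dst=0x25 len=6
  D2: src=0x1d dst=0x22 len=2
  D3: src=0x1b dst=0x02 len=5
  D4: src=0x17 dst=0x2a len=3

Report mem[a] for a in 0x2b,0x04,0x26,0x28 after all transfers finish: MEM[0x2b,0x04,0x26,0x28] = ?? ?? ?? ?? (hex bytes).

MEM[0x2b,0x04,0x26,0x28] = f8 23 bf d6

[0] 0x29->0x0b len=2 : bf bf
[1] 0x0b->0x25 len=6 : bf bf b3 d6 95 bb
[2] 0x1d->0x22 len=2 : 23 30
[3] 0x1b->0x02 len=5 : 88 32 23 30 79
[4] 0x17->0x2a len=3 : 85 f8 f7
query mem[0x2b]=0xf8, mem[0x04]=0x23, mem[0x26]=0xbf, mem[0x28]=0xd6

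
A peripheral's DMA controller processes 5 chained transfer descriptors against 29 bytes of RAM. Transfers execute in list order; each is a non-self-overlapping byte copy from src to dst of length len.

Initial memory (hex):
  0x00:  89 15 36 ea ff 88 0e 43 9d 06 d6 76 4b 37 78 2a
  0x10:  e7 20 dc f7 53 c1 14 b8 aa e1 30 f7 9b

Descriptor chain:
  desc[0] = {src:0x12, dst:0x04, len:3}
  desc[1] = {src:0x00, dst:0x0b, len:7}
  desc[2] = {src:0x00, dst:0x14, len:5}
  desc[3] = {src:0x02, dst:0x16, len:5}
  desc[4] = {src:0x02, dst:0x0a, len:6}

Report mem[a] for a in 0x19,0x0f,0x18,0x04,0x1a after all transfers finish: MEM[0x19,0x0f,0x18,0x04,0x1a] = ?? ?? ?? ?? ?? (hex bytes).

MEM[0x19,0x0f,0x18,0x04,0x1a] = f7 43 dc dc 53

  after D0: wrote 3B at 0x04 = dcf753
  after D1: wrote 7B at 0x0b = 891536eadcf753
  after D2: wrote 5B at 0x14 = 891536eadc
  after D3: wrote 5B at 0x16 = 36eadcf753
  after D4: wrote 6B at 0x0a = 36eadcf75343
query mem[0x19]=0xf7, mem[0x0f]=0x43, mem[0x18]=0xdc, mem[0x04]=0xdc, mem[0x1a]=0x53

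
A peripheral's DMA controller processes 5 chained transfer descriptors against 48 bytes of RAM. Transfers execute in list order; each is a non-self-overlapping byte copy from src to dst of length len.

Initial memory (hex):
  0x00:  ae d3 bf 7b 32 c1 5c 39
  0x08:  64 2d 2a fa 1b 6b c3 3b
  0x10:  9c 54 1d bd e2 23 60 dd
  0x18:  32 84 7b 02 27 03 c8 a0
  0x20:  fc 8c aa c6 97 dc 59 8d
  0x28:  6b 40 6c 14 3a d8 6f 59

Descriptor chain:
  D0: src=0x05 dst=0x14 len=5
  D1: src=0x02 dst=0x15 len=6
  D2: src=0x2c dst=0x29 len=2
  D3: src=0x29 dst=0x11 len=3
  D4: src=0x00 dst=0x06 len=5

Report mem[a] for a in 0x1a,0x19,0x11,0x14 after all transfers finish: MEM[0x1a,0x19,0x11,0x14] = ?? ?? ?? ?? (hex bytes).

MEM[0x1a,0x19,0x11,0x14] = 39 5c 3a c1

[0] 0x05->0x14 len=5 : c1 5c 39 64 2d
[1] 0x02->0x15 len=6 : bf 7b 32 c1 5c 39
[2] 0x2c->0x29 len=2 : 3a d8
[3] 0x29->0x11 len=3 : 3a d8 14
[4] 0x00->0x06 len=5 : ae d3 bf 7b 32
query mem[0x1a]=0x39, mem[0x19]=0x5c, mem[0x11]=0x3a, mem[0x14]=0xc1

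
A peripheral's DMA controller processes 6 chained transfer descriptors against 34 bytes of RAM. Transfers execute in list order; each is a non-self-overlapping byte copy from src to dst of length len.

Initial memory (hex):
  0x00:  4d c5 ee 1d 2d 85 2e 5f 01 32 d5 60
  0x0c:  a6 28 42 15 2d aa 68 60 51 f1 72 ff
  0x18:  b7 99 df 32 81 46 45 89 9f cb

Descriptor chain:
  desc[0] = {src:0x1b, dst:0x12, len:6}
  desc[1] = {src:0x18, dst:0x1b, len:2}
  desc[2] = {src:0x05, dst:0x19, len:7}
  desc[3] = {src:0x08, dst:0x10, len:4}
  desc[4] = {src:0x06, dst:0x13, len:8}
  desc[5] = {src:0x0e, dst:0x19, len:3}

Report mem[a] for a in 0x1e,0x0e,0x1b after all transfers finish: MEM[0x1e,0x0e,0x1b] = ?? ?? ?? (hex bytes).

  after D0: wrote 6B at 0x12 = 32814645899f
  after D1: wrote 2B at 0x1b = b799
  after D2: wrote 7B at 0x19 = 852e5f0132d560
  after D3: wrote 4B at 0x10 = 0132d560
  after D4: wrote 8B at 0x13 = 2e5f0132d560a628
  after D5: wrote 3B at 0x19 = 421501
query mem[0x1e]=0xd5, mem[0x0e]=0x42, mem[0x1b]=0x01

MEM[0x1e,0x0e,0x1b] = d5 42 01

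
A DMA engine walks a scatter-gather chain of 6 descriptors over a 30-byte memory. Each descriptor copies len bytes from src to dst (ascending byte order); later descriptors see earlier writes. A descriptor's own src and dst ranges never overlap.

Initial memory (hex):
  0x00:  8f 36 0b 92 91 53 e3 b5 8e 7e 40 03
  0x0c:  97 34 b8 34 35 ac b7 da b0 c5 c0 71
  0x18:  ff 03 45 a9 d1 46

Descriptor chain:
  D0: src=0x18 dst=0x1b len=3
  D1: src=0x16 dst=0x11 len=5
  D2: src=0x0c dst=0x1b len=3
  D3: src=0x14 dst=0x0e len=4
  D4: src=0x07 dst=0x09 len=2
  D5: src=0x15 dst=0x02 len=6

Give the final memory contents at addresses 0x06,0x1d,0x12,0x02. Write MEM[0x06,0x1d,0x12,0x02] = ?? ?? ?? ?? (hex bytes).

MEM[0x06,0x1d,0x12,0x02] = 03 b8 71 45

#0 dst[0x1b+3] := {0xff,0x03,0x45}
#1 dst[0x11+5] := {0xc0,0x71,0xff,0x03,0x45}
#2 dst[0x1b+3] := {0x97,0x34,0xb8}
#3 dst[0x0e+4] := {0x03,0x45,0xc0,0x71}
#4 dst[0x09+2] := {0xb5,0x8e}
#5 dst[0x02+6] := {0x45,0xc0,0x71,0xff,0x03,0x45}
query mem[0x06]=0x03, mem[0x1d]=0xb8, mem[0x12]=0x71, mem[0x02]=0x45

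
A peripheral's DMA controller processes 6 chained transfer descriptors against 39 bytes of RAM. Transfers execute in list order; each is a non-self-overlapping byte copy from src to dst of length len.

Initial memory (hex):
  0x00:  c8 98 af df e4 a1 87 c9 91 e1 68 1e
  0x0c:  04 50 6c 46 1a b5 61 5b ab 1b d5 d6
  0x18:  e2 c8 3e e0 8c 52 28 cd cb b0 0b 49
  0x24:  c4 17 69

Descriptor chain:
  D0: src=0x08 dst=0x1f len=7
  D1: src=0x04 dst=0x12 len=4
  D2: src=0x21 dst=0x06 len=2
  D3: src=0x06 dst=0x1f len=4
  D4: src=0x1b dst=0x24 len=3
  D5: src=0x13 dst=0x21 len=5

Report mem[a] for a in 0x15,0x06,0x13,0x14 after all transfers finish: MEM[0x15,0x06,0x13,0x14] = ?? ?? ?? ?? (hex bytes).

MEM[0x15,0x06,0x13,0x14] = c9 68 a1 87

[0] 0x08->0x1f len=7 : 91 e1 68 1e 04 50 6c
[1] 0x04->0x12 len=4 : e4 a1 87 c9
[2] 0x21->0x06 len=2 : 68 1e
[3] 0x06->0x1f len=4 : 68 1e 91 e1
[4] 0x1b->0x24 len=3 : e0 8c 52
[5] 0x13->0x21 len=5 : a1 87 c9 d5 d6
query mem[0x15]=0xc9, mem[0x06]=0x68, mem[0x13]=0xa1, mem[0x14]=0x87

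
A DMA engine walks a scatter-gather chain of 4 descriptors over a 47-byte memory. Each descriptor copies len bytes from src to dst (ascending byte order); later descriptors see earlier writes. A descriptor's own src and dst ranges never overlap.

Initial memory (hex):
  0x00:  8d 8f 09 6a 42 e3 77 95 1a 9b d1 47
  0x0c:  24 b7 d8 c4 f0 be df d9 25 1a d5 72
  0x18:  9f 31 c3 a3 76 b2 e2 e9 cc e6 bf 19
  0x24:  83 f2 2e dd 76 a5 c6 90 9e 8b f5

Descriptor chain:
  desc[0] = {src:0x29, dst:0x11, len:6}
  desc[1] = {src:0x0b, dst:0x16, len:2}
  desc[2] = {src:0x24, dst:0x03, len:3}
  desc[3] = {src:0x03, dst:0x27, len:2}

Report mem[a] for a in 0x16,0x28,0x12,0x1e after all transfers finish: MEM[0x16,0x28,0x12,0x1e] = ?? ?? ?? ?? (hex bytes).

MEM[0x16,0x28,0x12,0x1e] = 47 f2 c6 e2

[0] 0x29->0x11 len=6 : a5 c6 90 9e 8b f5
[1] 0x0b->0x16 len=2 : 47 24
[2] 0x24->0x03 len=3 : 83 f2 2e
[3] 0x03->0x27 len=2 : 83 f2
query mem[0x16]=0x47, mem[0x28]=0xf2, mem[0x12]=0xc6, mem[0x1e]=0xe2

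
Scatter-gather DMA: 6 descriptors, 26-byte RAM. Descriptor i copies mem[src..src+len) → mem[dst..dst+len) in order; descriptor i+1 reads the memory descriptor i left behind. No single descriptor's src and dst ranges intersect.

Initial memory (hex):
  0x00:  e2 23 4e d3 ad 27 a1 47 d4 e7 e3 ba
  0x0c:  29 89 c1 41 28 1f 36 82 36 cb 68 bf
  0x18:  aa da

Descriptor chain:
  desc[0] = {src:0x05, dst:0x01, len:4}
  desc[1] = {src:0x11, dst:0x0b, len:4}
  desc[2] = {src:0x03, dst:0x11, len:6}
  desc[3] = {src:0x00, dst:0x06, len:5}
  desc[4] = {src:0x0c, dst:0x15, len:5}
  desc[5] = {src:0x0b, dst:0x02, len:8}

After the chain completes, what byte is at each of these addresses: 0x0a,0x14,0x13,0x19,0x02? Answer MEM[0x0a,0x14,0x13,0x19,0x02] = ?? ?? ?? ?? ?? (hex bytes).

#0 dst[0x01+4] := {0x27,0xa1,0x47,0xd4}
#1 dst[0x0b+4] := {0x1f,0x36,0x82,0x36}
#2 dst[0x11+6] := {0x47,0xd4,0x27,0xa1,0x47,0xd4}
#3 dst[0x06+5] := {0xe2,0x27,0xa1,0x47,0xd4}
#4 dst[0x15+5] := {0x36,0x82,0x36,0x41,0x28}
#5 dst[0x02+8] := {0x1f,0x36,0x82,0x36,0x41,0x28,0x47,0xd4}
query mem[0x0a]=0xd4, mem[0x14]=0xa1, mem[0x13]=0x27, mem[0x19]=0x28, mem[0x02]=0x1f

MEM[0x0a,0x14,0x13,0x19,0x02] = d4 a1 27 28 1f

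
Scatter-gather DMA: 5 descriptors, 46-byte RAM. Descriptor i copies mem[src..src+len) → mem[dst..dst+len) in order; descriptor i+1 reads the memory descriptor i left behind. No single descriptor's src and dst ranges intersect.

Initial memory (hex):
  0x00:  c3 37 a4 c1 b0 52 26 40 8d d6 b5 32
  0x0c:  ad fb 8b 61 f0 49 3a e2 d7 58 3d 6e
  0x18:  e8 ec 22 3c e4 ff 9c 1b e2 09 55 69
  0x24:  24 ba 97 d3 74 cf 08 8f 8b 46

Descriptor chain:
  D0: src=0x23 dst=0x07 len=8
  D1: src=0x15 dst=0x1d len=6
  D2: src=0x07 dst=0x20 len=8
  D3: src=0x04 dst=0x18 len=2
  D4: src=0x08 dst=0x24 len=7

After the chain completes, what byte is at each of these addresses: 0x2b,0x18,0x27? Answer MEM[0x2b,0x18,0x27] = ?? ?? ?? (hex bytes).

MEM[0x2b,0x18,0x27] = 8f b0 d3

#0 dst[0x07+8] := {0x69,0x24,0xba,0x97,0xd3,0x74,0xcf,0x08}
#1 dst[0x1d+6] := {0x58,0x3d,0x6e,0xe8,0xec,0x22}
#2 dst[0x20+8] := {0x69,0x24,0xba,0x97,0xd3,0x74,0xcf,0x08}
#3 dst[0x18+2] := {0xb0,0x52}
#4 dst[0x24+7] := {0x24,0xba,0x97,0xd3,0x74,0xcf,0x08}
query mem[0x2b]=0x8f, mem[0x18]=0xb0, mem[0x27]=0xd3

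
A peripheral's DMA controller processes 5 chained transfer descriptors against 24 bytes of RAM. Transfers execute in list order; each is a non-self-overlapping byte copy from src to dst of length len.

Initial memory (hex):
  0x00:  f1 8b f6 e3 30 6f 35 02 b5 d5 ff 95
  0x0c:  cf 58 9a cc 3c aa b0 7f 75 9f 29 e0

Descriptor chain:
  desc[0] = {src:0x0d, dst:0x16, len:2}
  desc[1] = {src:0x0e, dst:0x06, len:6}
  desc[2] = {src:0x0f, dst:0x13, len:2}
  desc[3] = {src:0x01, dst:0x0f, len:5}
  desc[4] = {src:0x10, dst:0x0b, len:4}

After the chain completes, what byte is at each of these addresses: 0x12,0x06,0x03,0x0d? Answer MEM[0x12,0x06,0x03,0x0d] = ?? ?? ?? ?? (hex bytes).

MEM[0x12,0x06,0x03,0x0d] = 30 9a e3 30

  after D0: wrote 2B at 0x16 = 589a
  after D1: wrote 6B at 0x06 = 9acc3caab07f
  after D2: wrote 2B at 0x13 = cc3c
  after D3: wrote 5B at 0x0f = 8bf6e3306f
  after D4: wrote 4B at 0x0b = f6e3306f
query mem[0x12]=0x30, mem[0x06]=0x9a, mem[0x03]=0xe3, mem[0x0d]=0x30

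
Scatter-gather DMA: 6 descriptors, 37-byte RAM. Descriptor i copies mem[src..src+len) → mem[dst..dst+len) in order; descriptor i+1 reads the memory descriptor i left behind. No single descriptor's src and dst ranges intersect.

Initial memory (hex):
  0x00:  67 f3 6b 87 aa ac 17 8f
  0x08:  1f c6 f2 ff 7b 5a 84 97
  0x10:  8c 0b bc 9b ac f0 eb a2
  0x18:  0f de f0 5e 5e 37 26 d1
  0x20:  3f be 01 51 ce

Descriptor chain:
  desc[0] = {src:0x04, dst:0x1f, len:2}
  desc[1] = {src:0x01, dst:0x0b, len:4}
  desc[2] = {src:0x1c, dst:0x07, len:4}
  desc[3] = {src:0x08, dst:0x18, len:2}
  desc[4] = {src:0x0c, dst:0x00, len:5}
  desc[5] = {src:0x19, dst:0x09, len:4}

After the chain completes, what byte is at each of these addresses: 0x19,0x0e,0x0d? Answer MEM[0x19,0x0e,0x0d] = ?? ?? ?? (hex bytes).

MEM[0x19,0x0e,0x0d] = 26 aa 87

  after D0: wrote 2B at 0x1f = aaac
  after D1: wrote 4B at 0x0b = f36b87aa
  after D2: wrote 4B at 0x07 = 5e3726aa
  after D3: wrote 2B at 0x18 = 3726
  after D4: wrote 5B at 0x00 = 6b87aa978c
  after D5: wrote 4B at 0x09 = 26f05e5e
query mem[0x19]=0x26, mem[0x0e]=0xaa, mem[0x0d]=0x87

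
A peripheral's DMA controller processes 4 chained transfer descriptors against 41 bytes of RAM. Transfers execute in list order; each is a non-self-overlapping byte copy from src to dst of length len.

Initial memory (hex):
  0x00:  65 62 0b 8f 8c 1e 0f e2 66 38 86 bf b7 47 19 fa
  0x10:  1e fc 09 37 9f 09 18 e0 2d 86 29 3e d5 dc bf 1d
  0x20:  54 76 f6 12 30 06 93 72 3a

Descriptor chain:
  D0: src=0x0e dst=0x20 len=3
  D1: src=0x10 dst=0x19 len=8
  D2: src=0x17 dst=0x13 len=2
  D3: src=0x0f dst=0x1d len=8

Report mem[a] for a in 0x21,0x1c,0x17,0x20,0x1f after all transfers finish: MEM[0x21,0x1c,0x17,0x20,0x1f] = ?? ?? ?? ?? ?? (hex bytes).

MEM[0x21,0x1c,0x17,0x20,0x1f] = e0 37 e0 09 fc

D0: mem[0x20..0x22] <- [19 fa 1e]
D1: mem[0x19..0x20] <- [1e fc 09 37 9f 09 18 e0]
D2: mem[0x13..0x14] <- [e0 2d]
D3: mem[0x1d..0x24] <- [fa 1e fc 09 e0 2d 09 18]
query mem[0x21]=0xe0, mem[0x1c]=0x37, mem[0x17]=0xe0, mem[0x20]=0x09, mem[0x1f]=0xfc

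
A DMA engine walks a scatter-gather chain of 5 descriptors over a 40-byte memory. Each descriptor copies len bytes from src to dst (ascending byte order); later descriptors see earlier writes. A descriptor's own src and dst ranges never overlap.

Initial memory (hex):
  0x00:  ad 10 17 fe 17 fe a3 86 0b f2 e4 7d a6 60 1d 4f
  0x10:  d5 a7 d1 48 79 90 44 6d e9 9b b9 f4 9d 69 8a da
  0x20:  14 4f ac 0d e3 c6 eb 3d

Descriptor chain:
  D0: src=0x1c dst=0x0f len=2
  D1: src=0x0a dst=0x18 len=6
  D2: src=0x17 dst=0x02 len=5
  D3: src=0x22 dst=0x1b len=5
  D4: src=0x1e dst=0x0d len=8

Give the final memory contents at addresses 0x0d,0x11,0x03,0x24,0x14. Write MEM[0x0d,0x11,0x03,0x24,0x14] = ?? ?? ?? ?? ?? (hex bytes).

#0 dst[0x0f+2] := {0x9d,0x69}
#1 dst[0x18+6] := {0xe4,0x7d,0xa6,0x60,0x1d,0x9d}
#2 dst[0x02+5] := {0x6d,0xe4,0x7d,0xa6,0x60}
#3 dst[0x1b+5] := {0xac,0x0d,0xe3,0xc6,0xeb}
#4 dst[0x0d+8] := {0xc6,0xeb,0x14,0x4f,0xac,0x0d,0xe3,0xc6}
query mem[0x0d]=0xc6, mem[0x11]=0xac, mem[0x03]=0xe4, mem[0x24]=0xe3, mem[0x14]=0xc6

MEM[0x0d,0x11,0x03,0x24,0x14] = c6 ac e4 e3 c6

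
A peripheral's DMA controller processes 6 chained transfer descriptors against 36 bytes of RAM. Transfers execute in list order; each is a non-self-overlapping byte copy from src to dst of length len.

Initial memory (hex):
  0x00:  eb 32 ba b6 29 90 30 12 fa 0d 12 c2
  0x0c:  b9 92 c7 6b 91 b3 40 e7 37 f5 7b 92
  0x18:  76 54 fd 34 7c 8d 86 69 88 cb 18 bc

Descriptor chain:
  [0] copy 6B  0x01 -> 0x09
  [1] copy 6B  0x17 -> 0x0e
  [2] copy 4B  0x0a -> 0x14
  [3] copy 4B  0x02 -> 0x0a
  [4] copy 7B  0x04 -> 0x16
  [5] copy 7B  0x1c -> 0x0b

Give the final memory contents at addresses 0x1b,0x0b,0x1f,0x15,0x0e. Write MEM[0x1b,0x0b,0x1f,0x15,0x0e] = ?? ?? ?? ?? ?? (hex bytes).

MEM[0x1b,0x0b,0x1f,0x15,0x0e] = 32 ba 69 b6 69

[0] 0x01->0x09 len=6 : 32 ba b6 29 90 30
[1] 0x17->0x0e len=6 : 92 76 54 fd 34 7c
[2] 0x0a->0x14 len=4 : ba b6 29 90
[3] 0x02->0x0a len=4 : ba b6 29 90
[4] 0x04->0x16 len=7 : 29 90 30 12 fa 32 ba
[5] 0x1c->0x0b len=7 : ba 8d 86 69 88 cb 18
query mem[0x1b]=0x32, mem[0x0b]=0xba, mem[0x1f]=0x69, mem[0x15]=0xb6, mem[0x0e]=0x69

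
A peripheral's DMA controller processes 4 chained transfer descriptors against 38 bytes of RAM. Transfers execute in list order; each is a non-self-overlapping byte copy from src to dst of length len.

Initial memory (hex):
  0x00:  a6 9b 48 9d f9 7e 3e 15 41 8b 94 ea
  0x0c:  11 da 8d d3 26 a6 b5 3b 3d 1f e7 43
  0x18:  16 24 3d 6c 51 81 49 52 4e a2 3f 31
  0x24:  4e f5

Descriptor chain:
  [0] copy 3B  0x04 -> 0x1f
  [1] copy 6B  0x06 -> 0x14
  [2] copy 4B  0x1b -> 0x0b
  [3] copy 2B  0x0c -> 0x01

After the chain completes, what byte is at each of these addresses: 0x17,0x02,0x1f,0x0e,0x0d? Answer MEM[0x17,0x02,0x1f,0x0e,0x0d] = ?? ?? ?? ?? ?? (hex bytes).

[0] 0x04->0x1f len=3 : f9 7e 3e
[1] 0x06->0x14 len=6 : 3e 15 41 8b 94 ea
[2] 0x1b->0x0b len=4 : 6c 51 81 49
[3] 0x0c->0x01 len=2 : 51 81
query mem[0x17]=0x8b, mem[0x02]=0x81, mem[0x1f]=0xf9, mem[0x0e]=0x49, mem[0x0d]=0x81

MEM[0x17,0x02,0x1f,0x0e,0x0d] = 8b 81 f9 49 81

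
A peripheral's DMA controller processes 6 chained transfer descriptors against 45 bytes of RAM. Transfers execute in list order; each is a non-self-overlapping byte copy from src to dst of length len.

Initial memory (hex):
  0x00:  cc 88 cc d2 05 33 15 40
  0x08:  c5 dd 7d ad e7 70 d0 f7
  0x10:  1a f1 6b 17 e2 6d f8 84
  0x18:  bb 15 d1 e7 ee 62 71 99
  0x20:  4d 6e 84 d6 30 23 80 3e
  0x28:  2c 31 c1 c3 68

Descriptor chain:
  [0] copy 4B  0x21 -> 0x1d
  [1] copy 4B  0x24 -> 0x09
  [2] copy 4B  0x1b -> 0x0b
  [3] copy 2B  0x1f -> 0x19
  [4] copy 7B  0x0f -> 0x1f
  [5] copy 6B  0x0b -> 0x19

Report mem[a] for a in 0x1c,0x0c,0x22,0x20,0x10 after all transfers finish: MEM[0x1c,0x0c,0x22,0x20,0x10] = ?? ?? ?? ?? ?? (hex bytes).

[0] 0x21->0x1d len=4 : 6e 84 d6 30
[1] 0x24->0x09 len=4 : 30 23 80 3e
[2] 0x1b->0x0b len=4 : e7 ee 6e 84
[3] 0x1f->0x19 len=2 : d6 30
[4] 0x0f->0x1f len=7 : f7 1a f1 6b 17 e2 6d
[5] 0x0b->0x19 len=6 : e7 ee 6e 84 f7 1a
query mem[0x1c]=0x84, mem[0x0c]=0xee, mem[0x22]=0x6b, mem[0x20]=0x1a, mem[0x10]=0x1a

MEM[0x1c,0x0c,0x22,0x20,0x10] = 84 ee 6b 1a 1a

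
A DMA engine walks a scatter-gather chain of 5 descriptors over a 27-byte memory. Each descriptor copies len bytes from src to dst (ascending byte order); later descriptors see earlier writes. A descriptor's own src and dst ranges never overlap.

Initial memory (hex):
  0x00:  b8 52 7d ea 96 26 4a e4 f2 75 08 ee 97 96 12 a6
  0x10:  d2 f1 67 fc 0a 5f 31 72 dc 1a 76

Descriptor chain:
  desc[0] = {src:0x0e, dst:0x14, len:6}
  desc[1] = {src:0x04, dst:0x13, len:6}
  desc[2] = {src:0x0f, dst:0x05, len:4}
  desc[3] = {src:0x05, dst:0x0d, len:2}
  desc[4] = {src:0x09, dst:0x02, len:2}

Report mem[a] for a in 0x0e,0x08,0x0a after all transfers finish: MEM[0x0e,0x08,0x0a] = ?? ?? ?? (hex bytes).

#0 dst[0x14+6] := {0x12,0xa6,0xd2,0xf1,0x67,0xfc}
#1 dst[0x13+6] := {0x96,0x26,0x4a,0xe4,0xf2,0x75}
#2 dst[0x05+4] := {0xa6,0xd2,0xf1,0x67}
#3 dst[0x0d+2] := {0xa6,0xd2}
#4 dst[0x02+2] := {0x75,0x08}
query mem[0x0e]=0xd2, mem[0x08]=0x67, mem[0x0a]=0x08

MEM[0x0e,0x08,0x0a] = d2 67 08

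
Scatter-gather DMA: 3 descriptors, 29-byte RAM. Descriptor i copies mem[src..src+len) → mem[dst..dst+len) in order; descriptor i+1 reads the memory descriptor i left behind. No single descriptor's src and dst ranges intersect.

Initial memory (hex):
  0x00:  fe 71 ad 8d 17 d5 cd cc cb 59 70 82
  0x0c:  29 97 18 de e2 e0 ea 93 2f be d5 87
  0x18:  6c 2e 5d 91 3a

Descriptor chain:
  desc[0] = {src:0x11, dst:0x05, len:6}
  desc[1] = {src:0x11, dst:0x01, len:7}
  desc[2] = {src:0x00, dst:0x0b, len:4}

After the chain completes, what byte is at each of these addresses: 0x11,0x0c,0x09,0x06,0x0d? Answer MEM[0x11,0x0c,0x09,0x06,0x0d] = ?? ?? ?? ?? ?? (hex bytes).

  after D0: wrote 6B at 0x05 = e0ea932fbed5
  after D1: wrote 7B at 0x01 = e0ea932fbed587
  after D2: wrote 4B at 0x0b = fee0ea93
query mem[0x11]=0xe0, mem[0x0c]=0xe0, mem[0x09]=0xbe, mem[0x06]=0xd5, mem[0x0d]=0xea

MEM[0x11,0x0c,0x09,0x06,0x0d] = e0 e0 be d5 ea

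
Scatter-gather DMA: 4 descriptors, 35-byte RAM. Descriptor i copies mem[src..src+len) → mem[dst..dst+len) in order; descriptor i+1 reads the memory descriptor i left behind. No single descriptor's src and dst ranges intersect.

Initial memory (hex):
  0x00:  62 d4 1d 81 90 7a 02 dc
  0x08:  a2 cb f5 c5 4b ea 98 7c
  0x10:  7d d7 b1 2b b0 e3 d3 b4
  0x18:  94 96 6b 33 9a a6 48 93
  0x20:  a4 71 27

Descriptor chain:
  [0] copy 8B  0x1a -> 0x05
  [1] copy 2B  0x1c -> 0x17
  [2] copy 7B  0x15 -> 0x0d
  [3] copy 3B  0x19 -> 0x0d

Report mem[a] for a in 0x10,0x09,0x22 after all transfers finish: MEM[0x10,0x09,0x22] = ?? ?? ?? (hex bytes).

[0] 0x1a->0x05 len=8 : 6b 33 9a a6 48 93 a4 71
[1] 0x1c->0x17 len=2 : 9a a6
[2] 0x15->0x0d len=7 : e3 d3 9a a6 96 6b 33
[3] 0x19->0x0d len=3 : 96 6b 33
query mem[0x10]=0xa6, mem[0x09]=0x48, mem[0x22]=0x27

MEM[0x10,0x09,0x22] = a6 48 27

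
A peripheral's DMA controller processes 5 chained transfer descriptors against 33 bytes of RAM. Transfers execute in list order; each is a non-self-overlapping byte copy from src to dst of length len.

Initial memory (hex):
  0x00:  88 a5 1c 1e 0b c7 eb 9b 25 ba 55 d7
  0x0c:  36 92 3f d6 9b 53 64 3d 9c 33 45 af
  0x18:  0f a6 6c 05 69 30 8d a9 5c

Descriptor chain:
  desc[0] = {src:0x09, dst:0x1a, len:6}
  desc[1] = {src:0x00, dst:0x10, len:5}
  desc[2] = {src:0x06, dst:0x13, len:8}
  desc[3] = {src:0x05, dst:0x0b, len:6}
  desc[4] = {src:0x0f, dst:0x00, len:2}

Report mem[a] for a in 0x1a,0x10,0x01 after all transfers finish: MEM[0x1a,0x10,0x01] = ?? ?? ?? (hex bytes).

MEM[0x1a,0x10,0x01] = 92 55 55

#0 dst[0x1a+6] := {0xba,0x55,0xd7,0x36,0x92,0x3f}
#1 dst[0x10+5] := {0x88,0xa5,0x1c,0x1e,0x0b}
#2 dst[0x13+8] := {0xeb,0x9b,0x25,0xba,0x55,0xd7,0x36,0x92}
#3 dst[0x0b+6] := {0xc7,0xeb,0x9b,0x25,0xba,0x55}
#4 dst[0x00+2] := {0xba,0x55}
query mem[0x1a]=0x92, mem[0x10]=0x55, mem[0x01]=0x55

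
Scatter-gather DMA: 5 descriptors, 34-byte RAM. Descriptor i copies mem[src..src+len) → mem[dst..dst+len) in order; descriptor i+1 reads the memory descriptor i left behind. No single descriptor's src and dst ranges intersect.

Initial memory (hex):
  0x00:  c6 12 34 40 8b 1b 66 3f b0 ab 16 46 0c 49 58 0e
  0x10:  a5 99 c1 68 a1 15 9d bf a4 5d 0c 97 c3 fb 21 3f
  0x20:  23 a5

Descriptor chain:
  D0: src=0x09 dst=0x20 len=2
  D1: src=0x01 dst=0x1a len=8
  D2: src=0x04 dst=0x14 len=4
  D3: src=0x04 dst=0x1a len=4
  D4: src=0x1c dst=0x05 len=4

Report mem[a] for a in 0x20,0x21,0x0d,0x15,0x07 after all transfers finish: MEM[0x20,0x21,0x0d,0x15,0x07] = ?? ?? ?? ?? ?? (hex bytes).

MEM[0x20,0x21,0x0d,0x15,0x07] = 3f b0 49 1b 1b

  after D0: wrote 2B at 0x20 = ab16
  after D1: wrote 8B at 0x1a = 1234408b1b663fb0
  after D2: wrote 4B at 0x14 = 8b1b663f
  after D3: wrote 4B at 0x1a = 8b1b663f
  after D4: wrote 4B at 0x05 = 663f1b66
query mem[0x20]=0x3f, mem[0x21]=0xb0, mem[0x0d]=0x49, mem[0x15]=0x1b, mem[0x07]=0x1b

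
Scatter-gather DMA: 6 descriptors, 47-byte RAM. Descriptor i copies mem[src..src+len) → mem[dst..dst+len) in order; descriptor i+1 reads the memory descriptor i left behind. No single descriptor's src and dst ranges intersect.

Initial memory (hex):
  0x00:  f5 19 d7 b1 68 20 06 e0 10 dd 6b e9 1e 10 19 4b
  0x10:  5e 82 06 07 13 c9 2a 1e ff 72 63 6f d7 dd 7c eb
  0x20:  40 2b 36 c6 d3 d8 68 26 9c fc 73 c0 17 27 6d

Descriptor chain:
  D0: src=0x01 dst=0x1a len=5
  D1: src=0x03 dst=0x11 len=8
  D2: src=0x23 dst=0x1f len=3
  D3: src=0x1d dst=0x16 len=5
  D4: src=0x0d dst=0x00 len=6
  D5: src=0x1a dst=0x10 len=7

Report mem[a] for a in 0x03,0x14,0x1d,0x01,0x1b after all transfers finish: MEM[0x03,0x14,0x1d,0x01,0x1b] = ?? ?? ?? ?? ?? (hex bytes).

MEM[0x03,0x14,0x1d,0x01,0x1b] = 5e 20 68 19 d7

#0 dst[0x1a+5] := {0x19,0xd7,0xb1,0x68,0x20}
#1 dst[0x11+8] := {0xb1,0x68,0x20,0x06,0xe0,0x10,0xdd,0x6b}
#2 dst[0x1f+3] := {0xc6,0xd3,0xd8}
#3 dst[0x16+5] := {0x68,0x20,0xc6,0xd3,0xd8}
#4 dst[0x00+6] := {0x10,0x19,0x4b,0x5e,0xb1,0x68}
#5 dst[0x10+7] := {0xd8,0xd7,0xb1,0x68,0x20,0xc6,0xd3}
query mem[0x03]=0x5e, mem[0x14]=0x20, mem[0x1d]=0x68, mem[0x01]=0x19, mem[0x1b]=0xd7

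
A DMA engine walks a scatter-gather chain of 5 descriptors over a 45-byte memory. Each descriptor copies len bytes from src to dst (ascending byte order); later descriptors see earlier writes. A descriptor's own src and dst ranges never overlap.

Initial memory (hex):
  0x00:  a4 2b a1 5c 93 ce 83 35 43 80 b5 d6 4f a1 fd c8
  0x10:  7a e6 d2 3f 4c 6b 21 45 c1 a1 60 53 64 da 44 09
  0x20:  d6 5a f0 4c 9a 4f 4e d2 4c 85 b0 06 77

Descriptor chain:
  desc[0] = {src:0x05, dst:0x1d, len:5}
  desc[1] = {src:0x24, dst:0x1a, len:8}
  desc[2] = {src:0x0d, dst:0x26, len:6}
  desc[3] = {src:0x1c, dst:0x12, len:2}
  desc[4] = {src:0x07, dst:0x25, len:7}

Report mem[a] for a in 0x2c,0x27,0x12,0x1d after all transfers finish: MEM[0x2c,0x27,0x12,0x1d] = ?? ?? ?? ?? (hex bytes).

  after D0: wrote 5B at 0x1d = ce83354380
  after D1: wrote 8B at 0x1a = 9a4f4ed24c85b006
  after D2: wrote 6B at 0x26 = a1fdc87ae6d2
  after D3: wrote 2B at 0x12 = 4ed2
  after D4: wrote 7B at 0x25 = 354380b5d64fa1
query mem[0x2c]=0x77, mem[0x27]=0x80, mem[0x12]=0x4e, mem[0x1d]=0xd2

MEM[0x2c,0x27,0x12,0x1d] = 77 80 4e d2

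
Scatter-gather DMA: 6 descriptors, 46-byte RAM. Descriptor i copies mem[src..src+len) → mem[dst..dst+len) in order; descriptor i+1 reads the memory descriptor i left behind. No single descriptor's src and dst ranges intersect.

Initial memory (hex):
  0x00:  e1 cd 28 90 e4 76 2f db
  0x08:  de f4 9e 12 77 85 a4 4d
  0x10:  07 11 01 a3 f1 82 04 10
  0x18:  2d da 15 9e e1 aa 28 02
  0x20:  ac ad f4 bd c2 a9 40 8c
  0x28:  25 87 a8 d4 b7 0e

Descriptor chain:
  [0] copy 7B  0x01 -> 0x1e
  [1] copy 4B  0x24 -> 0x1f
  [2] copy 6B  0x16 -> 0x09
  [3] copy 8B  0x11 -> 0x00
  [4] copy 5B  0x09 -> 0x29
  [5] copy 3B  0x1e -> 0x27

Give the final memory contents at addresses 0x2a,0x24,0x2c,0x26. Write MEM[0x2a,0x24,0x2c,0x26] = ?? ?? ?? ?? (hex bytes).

#0 dst[0x1e+7] := {0xcd,0x28,0x90,0xe4,0x76,0x2f,0xdb}
#1 dst[0x1f+4] := {0xdb,0xa9,0x40,0x8c}
#2 dst[0x09+6] := {0x04,0x10,0x2d,0xda,0x15,0x9e}
#3 dst[0x00+8] := {0x11,0x01,0xa3,0xf1,0x82,0x04,0x10,0x2d}
#4 dst[0x29+5] := {0x04,0x10,0x2d,0xda,0x15}
#5 dst[0x27+3] := {0xcd,0xdb,0xa9}
query mem[0x2a]=0x10, mem[0x24]=0xdb, mem[0x2c]=0xda, mem[0x26]=0x40

MEM[0x2a,0x24,0x2c,0x26] = 10 db da 40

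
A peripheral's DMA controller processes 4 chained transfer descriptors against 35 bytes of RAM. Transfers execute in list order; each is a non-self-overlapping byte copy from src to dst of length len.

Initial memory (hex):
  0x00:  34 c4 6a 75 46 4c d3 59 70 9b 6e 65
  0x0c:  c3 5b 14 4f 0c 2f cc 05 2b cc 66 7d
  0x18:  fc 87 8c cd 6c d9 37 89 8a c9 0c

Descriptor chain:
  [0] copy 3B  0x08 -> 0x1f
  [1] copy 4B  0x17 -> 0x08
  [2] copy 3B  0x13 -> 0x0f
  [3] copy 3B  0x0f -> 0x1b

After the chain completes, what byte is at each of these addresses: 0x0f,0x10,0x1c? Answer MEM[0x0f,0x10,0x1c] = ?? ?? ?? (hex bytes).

MEM[0x0f,0x10,0x1c] = 05 2b 2b

  after D0: wrote 3B at 0x1f = 709b6e
  after D1: wrote 4B at 0x08 = 7dfc878c
  after D2: wrote 3B at 0x0f = 052bcc
  after D3: wrote 3B at 0x1b = 052bcc
query mem[0x0f]=0x05, mem[0x10]=0x2b, mem[0x1c]=0x2b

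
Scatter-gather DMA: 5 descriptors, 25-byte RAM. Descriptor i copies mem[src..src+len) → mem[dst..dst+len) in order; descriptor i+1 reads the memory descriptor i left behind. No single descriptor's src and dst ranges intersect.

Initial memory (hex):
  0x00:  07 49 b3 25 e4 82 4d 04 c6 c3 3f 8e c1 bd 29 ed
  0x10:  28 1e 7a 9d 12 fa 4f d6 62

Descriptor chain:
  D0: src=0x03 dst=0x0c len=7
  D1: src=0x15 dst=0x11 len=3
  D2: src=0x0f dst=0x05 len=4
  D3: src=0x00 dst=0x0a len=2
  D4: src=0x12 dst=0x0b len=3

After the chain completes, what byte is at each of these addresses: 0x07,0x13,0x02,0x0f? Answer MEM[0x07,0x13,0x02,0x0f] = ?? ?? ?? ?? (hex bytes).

MEM[0x07,0x13,0x02,0x0f] = fa d6 b3 4d

#0 dst[0x0c+7] := {0x25,0xe4,0x82,0x4d,0x04,0xc6,0xc3}
#1 dst[0x11+3] := {0xfa,0x4f,0xd6}
#2 dst[0x05+4] := {0x4d,0x04,0xfa,0x4f}
#3 dst[0x0a+2] := {0x07,0x49}
#4 dst[0x0b+3] := {0x4f,0xd6,0x12}
query mem[0x07]=0xfa, mem[0x13]=0xd6, mem[0x02]=0xb3, mem[0x0f]=0x4d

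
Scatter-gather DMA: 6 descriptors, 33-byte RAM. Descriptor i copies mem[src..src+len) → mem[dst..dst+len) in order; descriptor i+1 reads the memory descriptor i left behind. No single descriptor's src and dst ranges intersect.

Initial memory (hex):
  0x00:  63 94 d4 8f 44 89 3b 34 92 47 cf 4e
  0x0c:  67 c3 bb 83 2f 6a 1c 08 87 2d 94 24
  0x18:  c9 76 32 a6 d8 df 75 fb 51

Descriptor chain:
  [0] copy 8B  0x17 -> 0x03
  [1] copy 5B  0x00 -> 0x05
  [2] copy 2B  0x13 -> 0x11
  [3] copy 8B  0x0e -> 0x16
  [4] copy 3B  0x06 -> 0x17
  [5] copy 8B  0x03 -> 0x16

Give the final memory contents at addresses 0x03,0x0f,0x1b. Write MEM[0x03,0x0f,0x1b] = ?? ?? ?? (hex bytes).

MEM[0x03,0x0f,0x1b] = 24 83 24

D0: mem[0x03..0x0a] <- [24 c9 76 32 a6 d8 df 75]
D1: mem[0x05..0x09] <- [63 94 d4 24 c9]
D2: mem[0x11..0x12] <- [08 87]
D3: mem[0x16..0x1d] <- [bb 83 2f 08 87 08 87 2d]
D4: mem[0x17..0x19] <- [94 d4 24]
D5: mem[0x16..0x1d] <- [24 c9 63 94 d4 24 c9 75]
query mem[0x03]=0x24, mem[0x0f]=0x83, mem[0x1b]=0x24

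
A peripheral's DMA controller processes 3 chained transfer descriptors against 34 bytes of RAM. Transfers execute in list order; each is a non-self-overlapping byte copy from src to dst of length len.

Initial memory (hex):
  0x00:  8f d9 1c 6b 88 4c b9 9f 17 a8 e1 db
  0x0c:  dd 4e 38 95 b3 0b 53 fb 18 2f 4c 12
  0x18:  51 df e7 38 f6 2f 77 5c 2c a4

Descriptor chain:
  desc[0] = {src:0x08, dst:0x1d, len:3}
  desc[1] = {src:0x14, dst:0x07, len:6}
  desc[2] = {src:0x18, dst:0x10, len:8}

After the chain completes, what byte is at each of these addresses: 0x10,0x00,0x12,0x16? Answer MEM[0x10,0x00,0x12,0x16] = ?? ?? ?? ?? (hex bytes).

MEM[0x10,0x00,0x12,0x16] = 51 8f e7 a8

D0: mem[0x1d..0x1f] <- [17 a8 e1]
D1: mem[0x07..0x0c] <- [18 2f 4c 12 51 df]
D2: mem[0x10..0x17] <- [51 df e7 38 f6 17 a8 e1]
query mem[0x10]=0x51, mem[0x00]=0x8f, mem[0x12]=0xe7, mem[0x16]=0xa8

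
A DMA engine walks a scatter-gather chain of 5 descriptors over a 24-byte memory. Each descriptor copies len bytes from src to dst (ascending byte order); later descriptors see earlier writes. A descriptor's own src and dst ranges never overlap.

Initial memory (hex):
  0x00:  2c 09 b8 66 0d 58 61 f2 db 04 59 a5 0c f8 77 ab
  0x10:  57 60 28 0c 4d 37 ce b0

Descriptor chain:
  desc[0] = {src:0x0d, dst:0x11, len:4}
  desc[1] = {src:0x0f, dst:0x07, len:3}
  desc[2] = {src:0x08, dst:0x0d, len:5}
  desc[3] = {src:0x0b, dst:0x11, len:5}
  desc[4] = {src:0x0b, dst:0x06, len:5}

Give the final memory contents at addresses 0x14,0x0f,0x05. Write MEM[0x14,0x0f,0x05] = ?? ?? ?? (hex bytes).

MEM[0x14,0x0f,0x05] = f8 59 58

#0 dst[0x11+4] := {0xf8,0x77,0xab,0x57}
#1 dst[0x07+3] := {0xab,0x57,0xf8}
#2 dst[0x0d+5] := {0x57,0xf8,0x59,0xa5,0x0c}
#3 dst[0x11+5] := {0xa5,0x0c,0x57,0xf8,0x59}
#4 dst[0x06+5] := {0xa5,0x0c,0x57,0xf8,0x59}
query mem[0x14]=0xf8, mem[0x0f]=0x59, mem[0x05]=0x58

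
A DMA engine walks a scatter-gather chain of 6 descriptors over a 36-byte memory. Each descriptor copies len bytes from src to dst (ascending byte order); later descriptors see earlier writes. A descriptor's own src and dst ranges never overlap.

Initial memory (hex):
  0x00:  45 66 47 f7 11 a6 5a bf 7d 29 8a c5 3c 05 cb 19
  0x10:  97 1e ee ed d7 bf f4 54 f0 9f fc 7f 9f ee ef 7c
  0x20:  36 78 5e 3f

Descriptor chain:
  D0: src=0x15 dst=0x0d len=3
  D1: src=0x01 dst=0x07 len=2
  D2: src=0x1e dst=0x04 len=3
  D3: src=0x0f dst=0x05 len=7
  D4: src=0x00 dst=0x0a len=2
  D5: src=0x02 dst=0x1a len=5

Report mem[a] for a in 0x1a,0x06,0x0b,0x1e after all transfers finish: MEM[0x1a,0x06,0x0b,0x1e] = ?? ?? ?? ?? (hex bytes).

D0: mem[0x0d..0x0f] <- [bf f4 54]
D1: mem[0x07..0x08] <- [66 47]
D2: mem[0x04..0x06] <- [ef 7c 36]
D3: mem[0x05..0x0b] <- [54 97 1e ee ed d7 bf]
D4: mem[0x0a..0x0b] <- [45 66]
D5: mem[0x1a..0x1e] <- [47 f7 ef 54 97]
query mem[0x1a]=0x47, mem[0x06]=0x97, mem[0x0b]=0x66, mem[0x1e]=0x97

MEM[0x1a,0x06,0x0b,0x1e] = 47 97 66 97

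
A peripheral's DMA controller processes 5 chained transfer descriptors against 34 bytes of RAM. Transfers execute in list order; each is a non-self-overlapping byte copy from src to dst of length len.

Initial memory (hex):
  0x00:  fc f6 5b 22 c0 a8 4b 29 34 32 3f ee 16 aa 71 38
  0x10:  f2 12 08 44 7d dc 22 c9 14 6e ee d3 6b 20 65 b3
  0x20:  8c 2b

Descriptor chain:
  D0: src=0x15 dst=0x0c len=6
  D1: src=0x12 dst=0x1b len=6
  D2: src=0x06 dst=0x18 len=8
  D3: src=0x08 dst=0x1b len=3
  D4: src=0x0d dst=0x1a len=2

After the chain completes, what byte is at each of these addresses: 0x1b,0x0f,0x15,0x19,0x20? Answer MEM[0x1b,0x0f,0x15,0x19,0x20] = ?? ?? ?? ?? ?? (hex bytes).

MEM[0x1b,0x0f,0x15,0x19,0x20] = c9 14 dc 29 c9

#0 dst[0x0c+6] := {0xdc,0x22,0xc9,0x14,0x6e,0xee}
#1 dst[0x1b+6] := {0x08,0x44,0x7d,0xdc,0x22,0xc9}
#2 dst[0x18+8] := {0x4b,0x29,0x34,0x32,0x3f,0xee,0xdc,0x22}
#3 dst[0x1b+3] := {0x34,0x32,0x3f}
#4 dst[0x1a+2] := {0x22,0xc9}
query mem[0x1b]=0xc9, mem[0x0f]=0x14, mem[0x15]=0xdc, mem[0x19]=0x29, mem[0x20]=0xc9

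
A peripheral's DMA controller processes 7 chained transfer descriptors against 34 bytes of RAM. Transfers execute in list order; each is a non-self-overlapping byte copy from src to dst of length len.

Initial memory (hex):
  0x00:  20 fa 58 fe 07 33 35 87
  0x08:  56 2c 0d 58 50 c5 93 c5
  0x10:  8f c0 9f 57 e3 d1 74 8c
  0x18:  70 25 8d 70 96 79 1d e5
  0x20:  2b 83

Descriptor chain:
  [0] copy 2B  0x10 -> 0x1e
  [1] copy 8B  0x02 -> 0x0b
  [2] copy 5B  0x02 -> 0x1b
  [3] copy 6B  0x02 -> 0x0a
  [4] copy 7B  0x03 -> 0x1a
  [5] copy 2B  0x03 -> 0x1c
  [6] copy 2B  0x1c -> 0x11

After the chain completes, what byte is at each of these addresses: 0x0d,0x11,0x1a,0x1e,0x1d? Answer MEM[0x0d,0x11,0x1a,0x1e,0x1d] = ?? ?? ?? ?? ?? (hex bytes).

MEM[0x0d,0x11,0x1a,0x1e,0x1d] = 33 fe fe 87 07

[0] 0x10->0x1e len=2 : 8f c0
[1] 0x02->0x0b len=8 : 58 fe 07 33 35 87 56 2c
[2] 0x02->0x1b len=5 : 58 fe 07 33 35
[3] 0x02->0x0a len=6 : 58 fe 07 33 35 87
[4] 0x03->0x1a len=7 : fe 07 33 35 87 56 2c
[5] 0x03->0x1c len=2 : fe 07
[6] 0x1c->0x11 len=2 : fe 07
query mem[0x0d]=0x33, mem[0x11]=0xfe, mem[0x1a]=0xfe, mem[0x1e]=0x87, mem[0x1d]=0x07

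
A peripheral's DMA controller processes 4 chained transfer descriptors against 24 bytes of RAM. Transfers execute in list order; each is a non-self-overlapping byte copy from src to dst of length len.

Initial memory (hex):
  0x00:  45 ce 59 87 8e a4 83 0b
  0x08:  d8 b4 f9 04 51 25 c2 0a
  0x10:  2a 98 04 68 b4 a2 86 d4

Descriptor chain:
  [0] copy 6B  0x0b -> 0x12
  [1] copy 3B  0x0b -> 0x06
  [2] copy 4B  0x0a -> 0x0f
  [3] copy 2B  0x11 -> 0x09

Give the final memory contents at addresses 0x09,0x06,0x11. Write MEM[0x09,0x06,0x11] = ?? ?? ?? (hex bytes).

MEM[0x09,0x06,0x11] = 51 04 51

[0] 0x0b->0x12 len=6 : 04 51 25 c2 0a 2a
[1] 0x0b->0x06 len=3 : 04 51 25
[2] 0x0a->0x0f len=4 : f9 04 51 25
[3] 0x11->0x09 len=2 : 51 25
query mem[0x09]=0x51, mem[0x06]=0x04, mem[0x11]=0x51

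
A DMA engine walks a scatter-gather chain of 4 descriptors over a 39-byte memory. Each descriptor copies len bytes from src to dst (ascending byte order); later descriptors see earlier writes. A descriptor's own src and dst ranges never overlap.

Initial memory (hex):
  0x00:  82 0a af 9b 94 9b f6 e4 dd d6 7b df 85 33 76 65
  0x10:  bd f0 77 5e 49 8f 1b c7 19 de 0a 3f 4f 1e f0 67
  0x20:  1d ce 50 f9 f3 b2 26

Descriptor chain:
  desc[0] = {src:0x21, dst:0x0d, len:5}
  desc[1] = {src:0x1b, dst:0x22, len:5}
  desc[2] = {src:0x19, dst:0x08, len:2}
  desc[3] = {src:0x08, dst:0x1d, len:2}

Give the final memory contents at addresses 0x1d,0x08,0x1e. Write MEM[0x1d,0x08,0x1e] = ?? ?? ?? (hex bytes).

MEM[0x1d,0x08,0x1e] = de de 0a

[0] 0x21->0x0d len=5 : ce 50 f9 f3 b2
[1] 0x1b->0x22 len=5 : 3f 4f 1e f0 67
[2] 0x19->0x08 len=2 : de 0a
[3] 0x08->0x1d len=2 : de 0a
query mem[0x1d]=0xde, mem[0x08]=0xde, mem[0x1e]=0x0a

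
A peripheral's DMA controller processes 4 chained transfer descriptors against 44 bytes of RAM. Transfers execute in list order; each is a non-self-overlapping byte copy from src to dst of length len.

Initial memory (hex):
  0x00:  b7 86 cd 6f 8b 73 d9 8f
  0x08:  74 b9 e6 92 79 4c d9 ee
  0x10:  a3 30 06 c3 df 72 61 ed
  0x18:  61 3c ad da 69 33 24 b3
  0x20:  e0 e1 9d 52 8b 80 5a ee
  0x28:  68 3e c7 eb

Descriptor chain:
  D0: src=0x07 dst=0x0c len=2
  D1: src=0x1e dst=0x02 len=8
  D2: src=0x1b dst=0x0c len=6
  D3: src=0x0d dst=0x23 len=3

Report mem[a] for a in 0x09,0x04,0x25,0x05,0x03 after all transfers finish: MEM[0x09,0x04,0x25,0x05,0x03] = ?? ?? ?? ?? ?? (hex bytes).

#0 dst[0x0c+2] := {0x8f,0x74}
#1 dst[0x02+8] := {0x24,0xb3,0xe0,0xe1,0x9d,0x52,0x8b,0x80}
#2 dst[0x0c+6] := {0xda,0x69,0x33,0x24,0xb3,0xe0}
#3 dst[0x23+3] := {0x69,0x33,0x24}
query mem[0x09]=0x80, mem[0x04]=0xe0, mem[0x25]=0x24, mem[0x05]=0xe1, mem[0x03]=0xb3

MEM[0x09,0x04,0x25,0x05,0x03] = 80 e0 24 e1 b3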